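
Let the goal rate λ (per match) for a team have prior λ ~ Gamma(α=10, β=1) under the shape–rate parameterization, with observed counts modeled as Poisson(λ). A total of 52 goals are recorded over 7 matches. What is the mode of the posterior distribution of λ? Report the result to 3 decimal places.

λ̂_MAP = 7.625

Σxᵢ = 52, n = 7.
Posterior ∝ λ^9e^(−1λ) · λ^52e^(−7λ) = λ^61e^(−8λ), i.e. Gamma(shape=62, rate=8).
The mode of a Gamma(a, b) with a ≥ 1 (shape–rate) is (a−1)/b = 61/8 ≈ 7.625.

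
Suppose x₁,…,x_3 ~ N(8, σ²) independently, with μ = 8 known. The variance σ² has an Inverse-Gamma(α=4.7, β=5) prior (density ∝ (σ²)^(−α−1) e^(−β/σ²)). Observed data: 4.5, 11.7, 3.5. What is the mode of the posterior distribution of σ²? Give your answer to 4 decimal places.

Sum of squared deviations about the known mean: SS = (4.5−8)² + (11.7−8)² + (3.5−8)² = 46.19.
The Normal likelihood contributes (σ²)^(−n/2) exp(−SS/(2σ²)), so the posterior is Inverse-Gamma(α + n/2, β + SS/2) = Inverse-Gamma(6.2, 28.095).
The mode of Inverse-Gamma(a, b) is b/(a+1) = 28.095/7.2 ≈ 3.9021.

σ̂²_MAP = 3.9021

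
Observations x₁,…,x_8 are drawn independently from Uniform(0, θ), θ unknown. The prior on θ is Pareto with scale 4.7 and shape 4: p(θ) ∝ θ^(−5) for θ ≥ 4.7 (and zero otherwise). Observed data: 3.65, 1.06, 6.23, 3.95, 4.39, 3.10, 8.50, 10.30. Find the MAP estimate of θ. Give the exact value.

The Uniform(0, θ) likelihood is θ^(−n) for θ ≥ max(xᵢ), zero otherwise. Here max(xᵢ) = 10.30.
Posterior ∝ θ^(−5) · θ^(−8) = θ^(−13) on θ ≥ max(4.7, 10.30) = 10.30.
This density is strictly decreasing in θ, so the posterior mode lies at the lower boundary of the support.

θ̂_MAP = 10.30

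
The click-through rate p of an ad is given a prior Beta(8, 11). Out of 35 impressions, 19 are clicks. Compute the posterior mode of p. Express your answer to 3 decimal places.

Prior: Beta(8, 11).
Data: 19 successes in 35 trials. The binomial likelihood contributes p^19(1−p)^16, so the posterior is Beta(8+19, 11+16) = Beta(27, 27).
For Beta(a, b) with a, b > 1 the mode is (a−1)/(a+b−2) = 26/52 ≈ 0.500.

p̂_MAP = 0.500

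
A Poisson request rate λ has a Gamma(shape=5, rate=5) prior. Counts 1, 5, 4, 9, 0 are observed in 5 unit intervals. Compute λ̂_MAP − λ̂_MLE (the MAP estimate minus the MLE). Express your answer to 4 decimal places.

MAP − MLE = -1.5000

Σxᵢ = 19. Posterior is Gamma(24, 10); MAP = (24−1)/10 = 23/10 ≈ 2.30000.
MLE = x̄ = 19/5 ≈ 3.80000.
Difference = 23/10 − 19/5 = -3/2 ≈ -1.5000.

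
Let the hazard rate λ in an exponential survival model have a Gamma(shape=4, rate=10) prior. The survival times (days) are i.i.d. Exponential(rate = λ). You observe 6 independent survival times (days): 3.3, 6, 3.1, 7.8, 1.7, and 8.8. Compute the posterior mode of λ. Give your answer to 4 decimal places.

The Exponential(rate=λ) likelihood is ∝ λ^n e^(−λΣtᵢ). Here n = 6 and Σtᵢ = 3.3 + 6 + 3.1 + 7.8 + 1.7 + 8.8 = 30.7.
Posterior ∝ λ^3e^(−10λ) · λ^6e^(−30.7λ) = λ^9e^(−40.7λ), i.e. Gamma(10, 40.7).
Mode = (a−1)/b = 9/40.7 ≈ 0.2211.

λ̂_MAP = 0.2211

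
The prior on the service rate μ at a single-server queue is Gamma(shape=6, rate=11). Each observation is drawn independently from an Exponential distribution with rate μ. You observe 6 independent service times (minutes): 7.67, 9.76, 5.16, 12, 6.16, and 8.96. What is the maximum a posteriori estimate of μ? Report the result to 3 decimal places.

μ̂_MAP = 0.181

The Exponential(rate=μ) likelihood is ∝ μ^n e^(−μΣtᵢ). Here n = 6 and Σtᵢ = 7.67 + 9.76 + 5.16 + 12 + 6.16 + 8.96 = 49.71.
Posterior ∝ μ^5e^(−11μ) · μ^6e^(−49.71μ) = μ^11e^(−60.71μ), i.e. Gamma(12, 60.71).
Mode = (a−1)/b = 11/60.71 ≈ 0.181.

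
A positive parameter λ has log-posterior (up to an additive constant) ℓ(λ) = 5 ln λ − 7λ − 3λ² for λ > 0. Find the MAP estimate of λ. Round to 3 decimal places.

ℓ'(λ) = 5/λ − 7 − 6λ. Setting this to zero and multiplying by λ: 6λ² + 7λ − 5 = 0.
λ = (−7 + √(7² + 4·6·5)) / (2·6) = (−7 + √169) / 12 = (−7 + 13)/12 = 1/2.
ℓ''(λ) = −5/λ² − 6 < 0, confirming a maximum.

λ̂_MAP = 0.500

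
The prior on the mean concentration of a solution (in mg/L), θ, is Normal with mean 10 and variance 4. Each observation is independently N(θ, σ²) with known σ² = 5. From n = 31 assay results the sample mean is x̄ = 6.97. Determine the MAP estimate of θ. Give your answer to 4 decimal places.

θ̂_MAP = 7.0874

n = 31, x̄ = 6.97.
For a Normal prior and Normal likelihood with known variance, the posterior is Normal; its mode equals its mean, the precision-weighted average.
Prior precision 1/σ₀² = 1/4 = 0.25; data precision n/σ² = 31/5 = 6.2.
θ̂ = (0.25·10 + 6.2·6.97) / (0.25 + 6.2) = 45.714/6.45 = 7619/1075 ≈ 7.0874.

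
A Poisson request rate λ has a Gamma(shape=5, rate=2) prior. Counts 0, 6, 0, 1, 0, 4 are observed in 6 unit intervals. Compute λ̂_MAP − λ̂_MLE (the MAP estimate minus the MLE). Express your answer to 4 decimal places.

MAP − MLE = 0.0417

Σxᵢ = 11. Posterior is Gamma(16, 8); MAP = (16−1)/8 = 15/8 ≈ 1.87500.
MLE = x̄ = 11/6 ≈ 1.83333.
Difference = 15/8 − 11/6 = 1/24 ≈ 0.0417.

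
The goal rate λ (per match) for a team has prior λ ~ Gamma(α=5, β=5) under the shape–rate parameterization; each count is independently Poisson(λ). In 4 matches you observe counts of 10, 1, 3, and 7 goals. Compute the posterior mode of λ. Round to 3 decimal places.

λ̂_MAP = 2.778

Σxᵢ = 10+1+3+7 = 21, with n = 4.
Posterior ∝ λ^4e^(−5λ) · λ^21e^(−4λ) = λ^25e^(−9λ), i.e. Gamma(shape=26, rate=9).
The mode of a Gamma(a, b) with a ≥ 1 (shape–rate) is (a−1)/b = 25/9 ≈ 2.778.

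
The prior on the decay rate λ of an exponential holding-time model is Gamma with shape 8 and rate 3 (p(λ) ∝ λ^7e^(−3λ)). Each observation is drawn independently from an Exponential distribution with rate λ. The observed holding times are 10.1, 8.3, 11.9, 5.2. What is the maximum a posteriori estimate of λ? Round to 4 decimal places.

λ̂_MAP = 0.2857

The Exponential(rate=λ) likelihood is ∝ λ^n e^(−λΣtᵢ). Here n = 4 and Σtᵢ = 10.1 + 8.3 + 11.9 + 5.2 = 35.5.
Posterior ∝ λ^7e^(−3λ) · λ^4e^(−35.5λ) = λ^11e^(−38.5λ), i.e. Gamma(12, 38.5).
Mode = (a−1)/b = 11/38.5 ≈ 0.2857.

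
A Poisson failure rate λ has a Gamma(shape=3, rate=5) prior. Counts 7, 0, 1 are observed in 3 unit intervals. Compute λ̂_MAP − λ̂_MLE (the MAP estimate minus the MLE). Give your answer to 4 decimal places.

MAP − MLE = -1.4167

Σxᵢ = 8. Posterior is Gamma(11, 8); MAP = (11−1)/8 = 10/8 ≈ 1.25000.
MLE = x̄ = 8/3 ≈ 2.66667.
Difference = 10/8 − 8/3 = -17/12 ≈ -1.4167.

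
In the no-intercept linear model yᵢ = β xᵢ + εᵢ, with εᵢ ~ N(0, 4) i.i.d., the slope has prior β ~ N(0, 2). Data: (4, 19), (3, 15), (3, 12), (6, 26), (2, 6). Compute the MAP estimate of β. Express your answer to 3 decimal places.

log p(β | y) = −Σ(yᵢ − βxᵢ)²/(2·4) − β²/(2·2) + const.
Setting the derivative to zero: Σxᵢ(yᵢ − βxᵢ)/4 − β/2 = 0, so β = Σxᵢyᵢ / (Σxᵢ² + σ²/τ²).
Σxᵢyᵢ = 4·19 + 3·15 + 3·12 + 6·26 + 2·6 = 325; Σxᵢ² = 74; σ²/τ² = 2.
β̂_MAP = 325 / (74 + 2) = 325/76 ≈ 4.276.

β̂_MAP = 4.276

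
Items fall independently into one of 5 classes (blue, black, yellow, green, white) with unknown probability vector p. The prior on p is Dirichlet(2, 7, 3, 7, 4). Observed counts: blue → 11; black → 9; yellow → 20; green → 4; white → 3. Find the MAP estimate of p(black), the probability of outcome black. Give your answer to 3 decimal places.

MAP estimate of p(black) = 0.231

The posterior is Dirichlet(αᵢ + nᵢ) = Dirichlet(13, 16, 23, 11, 7).
For a Dirichlet(a₁,…,a_K) with all aᵢ > 1, the mode has j-th component (aⱼ − 1)/(Σaᵢ − K).
Here Σaᵢ = 70 and K = 5, so p(black) = (16 − 1)/(70 − 5) = 15/65 ≈ 0.231.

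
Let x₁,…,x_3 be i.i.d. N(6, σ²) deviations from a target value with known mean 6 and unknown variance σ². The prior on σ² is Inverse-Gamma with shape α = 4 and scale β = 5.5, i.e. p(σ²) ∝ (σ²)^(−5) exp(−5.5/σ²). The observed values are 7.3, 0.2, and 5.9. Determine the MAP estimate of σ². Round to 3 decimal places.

σ̂²_MAP = 3.565

Sum of squared deviations about the known mean: SS = (7.3−6)² + (0.2−6)² + (5.9−6)² = 35.34.
The Normal likelihood contributes (σ²)^(−n/2) exp(−SS/(2σ²)), so the posterior is Inverse-Gamma(α + n/2, β + SS/2) = Inverse-Gamma(5.5, 23.17).
The mode of Inverse-Gamma(a, b) is b/(a+1) = 23.17/6.5 ≈ 3.565.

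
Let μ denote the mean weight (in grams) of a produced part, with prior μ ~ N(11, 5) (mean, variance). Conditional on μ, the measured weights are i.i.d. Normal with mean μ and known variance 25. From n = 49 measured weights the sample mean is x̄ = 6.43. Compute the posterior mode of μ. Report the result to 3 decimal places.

n = 49, x̄ = 6.43.
For a Normal prior and Normal likelihood with known variance, the posterior is Normal; its mode equals its mean, the precision-weighted average.
Prior precision 1/σ₀² = 1/5 = 0.2; data precision n/σ² = 49/25 = 1.96.
μ̂ = (0.2·11 + 1.96·6.43) / (0.2 + 1.96) = 14.8028/2.16 = 37007/5400 ≈ 6.853.

μ̂_MAP = 6.853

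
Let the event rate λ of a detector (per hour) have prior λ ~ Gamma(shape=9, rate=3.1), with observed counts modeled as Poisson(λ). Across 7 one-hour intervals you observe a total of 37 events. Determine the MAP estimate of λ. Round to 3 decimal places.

λ̂_MAP = 4.455

Σxᵢ = 37, n = 7.
Posterior ∝ λ^8e^(−3.1λ) · λ^37e^(−7λ) = λ^45e^(−10.1λ), i.e. Gamma(shape=46, rate=10.1).
The mode of a Gamma(a, b) with a ≥ 1 (shape–rate) is (a−1)/b = 45/10.1 ≈ 4.455.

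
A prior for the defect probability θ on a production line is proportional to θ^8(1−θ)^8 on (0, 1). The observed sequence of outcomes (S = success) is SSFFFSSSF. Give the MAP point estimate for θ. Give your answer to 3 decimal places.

The prior density ∝ θ^8(1−θ)^8 is the kernel of Beta(9, 9).
Data: 5 successes in 9 trials (from the sequence). The binomial likelihood contributes θ^5(1−θ)^4, so the posterior is Beta(9+5, 9+4) = Beta(14, 13).
For Beta(a, b) with a, b > 1 the mode is (a−1)/(a+b−2) = 13/25 ≈ 0.520.

θ̂_MAP = 0.520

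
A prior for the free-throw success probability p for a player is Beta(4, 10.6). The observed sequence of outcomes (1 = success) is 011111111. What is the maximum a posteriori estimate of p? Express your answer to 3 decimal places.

Prior: Beta(4, 10.6).
Data: 8 successes in 9 trials (from the sequence). The binomial likelihood contributes p^8(1−p)^1, so the posterior is Beta(4+8, 10.6+1) = Beta(12, 11.6).
For Beta(a, b) with a, b > 1 the mode is (a−1)/(a+b−2) = 11/21.6 ≈ 0.509.

p̂_MAP = 0.509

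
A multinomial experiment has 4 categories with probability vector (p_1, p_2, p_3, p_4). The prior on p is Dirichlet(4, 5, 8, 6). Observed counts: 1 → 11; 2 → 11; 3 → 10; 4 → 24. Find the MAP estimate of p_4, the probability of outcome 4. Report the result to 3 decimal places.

The posterior is Dirichlet(αᵢ + nᵢ) = Dirichlet(15, 16, 18, 30).
For a Dirichlet(a₁,…,a_K) with all aᵢ > 1, the mode has j-th component (aⱼ − 1)/(Σaᵢ − K).
Here Σaᵢ = 79 and K = 4, so p_4 = (30 − 1)/(79 − 4) = 29/75 ≈ 0.387.

MAP estimate: 0.387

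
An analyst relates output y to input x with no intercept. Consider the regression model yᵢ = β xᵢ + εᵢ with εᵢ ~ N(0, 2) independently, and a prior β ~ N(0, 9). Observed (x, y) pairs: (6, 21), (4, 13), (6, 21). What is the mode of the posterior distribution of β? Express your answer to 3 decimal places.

β̂_MAP = 3.446

log p(β | y) = −Σ(yᵢ − βxᵢ)²/(2·2) − β²/(2·9) + const.
Setting the derivative to zero: Σxᵢ(yᵢ − βxᵢ)/2 − β/9 = 0, so β = Σxᵢyᵢ / (Σxᵢ² + σ²/τ²).
Σxᵢyᵢ = 6·21 + 4·13 + 6·21 = 304; Σxᵢ² = 88; σ²/τ² = 2/9.
β̂_MAP = 304 / (88 + 2/9) = 304/(794/9) = 1368/397 ≈ 3.446.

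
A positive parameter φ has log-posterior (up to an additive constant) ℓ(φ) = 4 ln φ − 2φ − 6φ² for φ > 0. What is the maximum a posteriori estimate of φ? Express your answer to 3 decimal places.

ℓ'(φ) = 4/φ − 2 − 12φ. Setting this to zero and multiplying by φ: 12φ² + 2φ − 4 = 0.
φ = (−2 + √(2² + 4·12·4)) / (2·12) = (−2 + √196) / 24 = (−2 + 14)/24 = 1/2.
ℓ''(φ) = −4/φ² − 12 < 0, confirming a maximum.

φ̂_MAP = 0.500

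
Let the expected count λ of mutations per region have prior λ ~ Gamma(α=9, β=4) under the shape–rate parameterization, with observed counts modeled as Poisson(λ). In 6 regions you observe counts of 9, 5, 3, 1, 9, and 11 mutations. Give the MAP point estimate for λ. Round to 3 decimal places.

Σxᵢ = 9+5+3+1+9+11 = 38, with n = 6.
Posterior ∝ λ^8e^(−4λ) · λ^38e^(−6λ) = λ^46e^(−10λ), i.e. Gamma(shape=47, rate=10).
The mode of a Gamma(a, b) with a ≥ 1 (shape–rate) is (a−1)/b = 46/10 ≈ 4.600.

λ̂_MAP = 4.600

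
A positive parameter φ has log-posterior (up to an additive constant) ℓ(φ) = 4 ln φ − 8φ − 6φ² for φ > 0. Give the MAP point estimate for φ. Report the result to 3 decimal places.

φ̂_MAP = 0.333

ℓ'(φ) = 4/φ − 8 − 12φ. Setting this to zero and multiplying by φ: 12φ² + 8φ − 4 = 0.
φ = (−8 + √(8² + 4·12·4)) / (2·12) = (−8 + √256) / 24 = (−8 + 16)/24 = 1/3.
ℓ''(φ) = −4/φ² − 12 < 0, confirming a maximum.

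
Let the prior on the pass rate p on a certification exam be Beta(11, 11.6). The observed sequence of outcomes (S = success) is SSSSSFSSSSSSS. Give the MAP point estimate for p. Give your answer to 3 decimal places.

Prior: Beta(11, 11.6).
Data: 12 successes in 13 trials (from the sequence). The binomial likelihood contributes p^12(1−p)^1, so the posterior is Beta(11+12, 11.6+1) = Beta(23, 12.6).
For Beta(a, b) with a, b > 1 the mode is (a−1)/(a+b−2) = 22/33.6 ≈ 0.655.

p̂_MAP = 0.655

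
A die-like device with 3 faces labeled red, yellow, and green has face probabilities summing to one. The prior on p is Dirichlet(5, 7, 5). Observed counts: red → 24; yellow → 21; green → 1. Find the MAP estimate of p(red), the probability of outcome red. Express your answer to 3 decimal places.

MAP estimate of p(red) = 0.467

The posterior is Dirichlet(αᵢ + nᵢ) = Dirichlet(29, 28, 6).
For a Dirichlet(a₁,…,a_K) with all aᵢ > 1, the mode has j-th component (aⱼ − 1)/(Σaᵢ − K).
Here Σaᵢ = 63 and K = 3, so p(red) = (29 − 1)/(63 − 3) = 28/60 ≈ 0.467.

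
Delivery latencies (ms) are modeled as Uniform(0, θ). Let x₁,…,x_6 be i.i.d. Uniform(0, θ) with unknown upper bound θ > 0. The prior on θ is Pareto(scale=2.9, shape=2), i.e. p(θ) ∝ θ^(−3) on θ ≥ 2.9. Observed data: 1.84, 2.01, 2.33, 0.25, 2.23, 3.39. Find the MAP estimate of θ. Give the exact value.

θ̂_MAP = 3.39

The Uniform(0, θ) likelihood is θ^(−n) for θ ≥ max(xᵢ), zero otherwise. Here max(xᵢ) = 3.39.
Posterior ∝ θ^(−3) · θ^(−6) = θ^(−9) on θ ≥ max(2.9, 3.39) = 3.39.
This density is strictly decreasing in θ, so the posterior mode lies at the lower boundary of the support.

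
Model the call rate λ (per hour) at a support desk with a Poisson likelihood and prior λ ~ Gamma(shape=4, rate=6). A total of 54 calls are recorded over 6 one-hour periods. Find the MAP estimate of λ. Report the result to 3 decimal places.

Σxᵢ = 54, n = 6.
Posterior ∝ λ^3e^(−6λ) · λ^54e^(−6λ) = λ^57e^(−12λ), i.e. Gamma(shape=58, rate=12).
The mode of a Gamma(a, b) with a ≥ 1 (shape–rate) is (a−1)/b = 57/12 ≈ 4.750.

λ̂_MAP = 4.750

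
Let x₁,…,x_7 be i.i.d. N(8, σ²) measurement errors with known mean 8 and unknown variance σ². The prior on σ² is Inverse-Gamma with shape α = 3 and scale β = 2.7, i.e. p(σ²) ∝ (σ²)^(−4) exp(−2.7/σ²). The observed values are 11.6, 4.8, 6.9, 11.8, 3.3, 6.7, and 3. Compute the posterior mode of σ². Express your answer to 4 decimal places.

Sum of squared deviations about the known mean: SS = (11.6−8)² + (4.8−8)² + (6.9−8)² + (11.8−8)² + (3.3−8)² + (6.7−8)² + (3−8)² = 87.63.
The Normal likelihood contributes (σ²)^(−n/2) exp(−SS/(2σ²)), so the posterior is Inverse-Gamma(α + n/2, β + SS/2) = Inverse-Gamma(6.5, 46.515).
The mode of Inverse-Gamma(a, b) is b/(a+1) = 46.515/7.5 ≈ 6.2020.

σ̂²_MAP = 6.2020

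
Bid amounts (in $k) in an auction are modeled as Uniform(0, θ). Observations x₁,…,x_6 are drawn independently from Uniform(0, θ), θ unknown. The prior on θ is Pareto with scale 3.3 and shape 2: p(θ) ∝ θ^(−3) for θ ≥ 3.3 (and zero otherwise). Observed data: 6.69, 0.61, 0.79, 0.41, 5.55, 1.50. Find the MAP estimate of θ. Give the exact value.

The Uniform(0, θ) likelihood is θ^(−n) for θ ≥ max(xᵢ), zero otherwise. Here max(xᵢ) = 6.69.
Posterior ∝ θ^(−3) · θ^(−6) = θ^(−9) on θ ≥ max(3.3, 6.69) = 6.69.
This density is strictly decreasing in θ, so the posterior mode lies at the lower boundary of the support.

θ̂_MAP = 6.69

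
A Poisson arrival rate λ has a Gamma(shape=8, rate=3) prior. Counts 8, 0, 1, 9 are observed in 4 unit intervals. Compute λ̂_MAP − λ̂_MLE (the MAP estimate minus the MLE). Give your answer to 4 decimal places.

MAP − MLE = -0.9286

Σxᵢ = 18. Posterior is Gamma(26, 7); MAP = (26−1)/7 = 25/7 ≈ 3.57143.
MLE = x̄ = 18/4 ≈ 4.50000.
Difference = 25/7 − 18/4 = -13/14 ≈ -0.9286.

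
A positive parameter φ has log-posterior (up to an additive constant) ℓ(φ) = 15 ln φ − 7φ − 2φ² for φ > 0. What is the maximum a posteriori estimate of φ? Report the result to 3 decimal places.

ℓ'(φ) = 15/φ − 7 − 4φ. Setting this to zero and multiplying by φ: 4φ² + 7φ − 15 = 0.
φ = (−7 + √(7² + 4·4·15)) / (2·4) = (−7 + √289) / 8 = (−7 + 17)/8 = 5/4.
ℓ''(φ) = −15/φ² − 4 < 0, confirming a maximum.

φ̂_MAP = 1.250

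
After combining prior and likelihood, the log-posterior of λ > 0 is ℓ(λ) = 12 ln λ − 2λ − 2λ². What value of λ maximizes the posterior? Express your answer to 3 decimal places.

λ̂_MAP = 1.500

ℓ'(λ) = 12/λ − 2 − 4λ. Setting this to zero and multiplying by λ: 4λ² + 2λ − 12 = 0.
λ = (−2 + √(2² + 4·4·12)) / (2·4) = (−2 + √196) / 8 = (−2 + 14)/8 = 3/2.
ℓ''(λ) = −12/λ² − 4 < 0, confirming a maximum.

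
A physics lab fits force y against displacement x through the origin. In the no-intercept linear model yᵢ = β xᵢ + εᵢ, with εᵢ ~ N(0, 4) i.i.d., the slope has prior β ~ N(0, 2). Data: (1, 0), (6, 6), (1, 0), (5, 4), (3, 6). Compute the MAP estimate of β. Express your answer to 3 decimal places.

log p(β | y) = −Σ(yᵢ − βxᵢ)²/(2·4) − β²/(2·2) + const.
Setting the derivative to zero: Σxᵢ(yᵢ − βxᵢ)/4 − β/2 = 0, so β = Σxᵢyᵢ / (Σxᵢ² + σ²/τ²).
Σxᵢyᵢ = 1·0 + 6·6 + 1·0 + 5·4 + 3·6 = 74; Σxᵢ² = 72; σ²/τ² = 2.
β̂_MAP = 74 / (72 + 2) = 74/74 ≈ 1.000.

β̂_MAP = 1.000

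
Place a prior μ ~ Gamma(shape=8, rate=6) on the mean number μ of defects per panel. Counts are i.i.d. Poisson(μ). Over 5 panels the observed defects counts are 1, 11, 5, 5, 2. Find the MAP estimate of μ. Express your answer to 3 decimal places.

Σxᵢ = 1+11+5+5+2 = 24, with n = 5.
Posterior ∝ μ^7e^(−6μ) · μ^24e^(−5μ) = μ^31e^(−11μ), i.e. Gamma(shape=32, rate=11).
The mode of a Gamma(a, b) with a ≥ 1 (shape–rate) is (a−1)/b = 31/11 ≈ 2.818.

μ̂_MAP = 2.818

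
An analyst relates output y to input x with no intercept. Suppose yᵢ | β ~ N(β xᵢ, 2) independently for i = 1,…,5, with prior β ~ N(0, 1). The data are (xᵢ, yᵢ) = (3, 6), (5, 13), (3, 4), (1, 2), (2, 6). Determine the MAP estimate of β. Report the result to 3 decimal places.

log p(β | y) = −Σ(yᵢ − βxᵢ)²/(2·2) − β²/(2·1) + const.
Setting the derivative to zero: Σxᵢ(yᵢ − βxᵢ)/2 − β/1 = 0, so β = Σxᵢyᵢ / (Σxᵢ² + σ²/τ²).
Σxᵢyᵢ = 3·6 + 5·13 + 3·4 + 1·2 + 2·6 = 109; Σxᵢ² = 48; σ²/τ² = 2.
β̂_MAP = 109 / (48 + 2) = 109/50 ≈ 2.180.

β̂_MAP = 2.180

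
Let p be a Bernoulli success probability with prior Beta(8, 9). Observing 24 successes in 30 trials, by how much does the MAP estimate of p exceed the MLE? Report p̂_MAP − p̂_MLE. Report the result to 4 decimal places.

MAP − MLE = -0.1111

Posterior is Beta(32, 15); MAP = (32−1)/(47−2) = 31/45 ≈ 0.68889.
MLE ignores the prior: p̂_MLE = k/n = 24/30 ≈ 0.80000.
Difference = 31/45 − 24/30 = -1/9 ≈ -0.1111.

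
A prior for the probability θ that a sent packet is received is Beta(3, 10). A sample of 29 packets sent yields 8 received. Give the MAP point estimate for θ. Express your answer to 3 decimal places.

Prior: Beta(3, 10).
Data: 8 successes in 29 trials. The binomial likelihood contributes θ^8(1−θ)^21, so the posterior is Beta(3+8, 10+21) = Beta(11, 31).
For Beta(a, b) with a, b > 1 the mode is (a−1)/(a+b−2) = 10/40 ≈ 0.250.

θ̂_MAP = 0.250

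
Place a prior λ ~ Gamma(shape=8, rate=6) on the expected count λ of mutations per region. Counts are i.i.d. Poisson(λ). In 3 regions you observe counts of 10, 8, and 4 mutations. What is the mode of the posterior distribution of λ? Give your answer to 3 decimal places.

λ̂_MAP = 3.222

Σxᵢ = 10+8+4 = 22, with n = 3.
Posterior ∝ λ^7e^(−6λ) · λ^22e^(−3λ) = λ^29e^(−9λ), i.e. Gamma(shape=30, rate=9).
The mode of a Gamma(a, b) with a ≥ 1 (shape–rate) is (a−1)/b = 29/9 ≈ 3.222.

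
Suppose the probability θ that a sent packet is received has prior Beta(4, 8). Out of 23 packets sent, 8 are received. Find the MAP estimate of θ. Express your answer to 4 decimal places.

θ̂_MAP = 0.3333

Prior: Beta(4, 8).
Data: 8 successes in 23 trials. The binomial likelihood contributes θ^8(1−θ)^15, so the posterior is Beta(4+8, 8+15) = Beta(12, 23).
For Beta(a, b) with a, b > 1 the mode is (a−1)/(a+b−2) = 11/33 ≈ 0.3333.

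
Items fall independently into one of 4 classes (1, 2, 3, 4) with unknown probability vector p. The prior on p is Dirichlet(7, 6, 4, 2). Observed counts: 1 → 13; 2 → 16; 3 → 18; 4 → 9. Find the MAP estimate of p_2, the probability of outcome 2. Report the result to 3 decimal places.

The posterior is Dirichlet(αᵢ + nᵢ) = Dirichlet(20, 22, 22, 11).
For a Dirichlet(a₁,…,a_K) with all aᵢ > 1, the mode has j-th component (aⱼ − 1)/(Σaᵢ − K).
Here Σaᵢ = 75 and K = 4, so p_2 = (22 − 1)/(75 − 4) = 21/71 ≈ 0.296.

MAP estimate: 0.296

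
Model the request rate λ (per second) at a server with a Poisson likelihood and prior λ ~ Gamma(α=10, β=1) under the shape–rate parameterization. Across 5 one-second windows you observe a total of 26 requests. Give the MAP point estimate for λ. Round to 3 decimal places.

Σxᵢ = 26, n = 5.
Posterior ∝ λ^9e^(−1λ) · λ^26e^(−5λ) = λ^35e^(−6λ), i.e. Gamma(shape=36, rate=6).
The mode of a Gamma(a, b) with a ≥ 1 (shape–rate) is (a−1)/b = 35/6 ≈ 5.833.

λ̂_MAP = 5.833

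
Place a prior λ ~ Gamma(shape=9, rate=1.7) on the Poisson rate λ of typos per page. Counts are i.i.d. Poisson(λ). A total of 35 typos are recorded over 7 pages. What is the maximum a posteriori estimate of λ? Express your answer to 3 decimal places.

λ̂_MAP = 4.943

Σxᵢ = 35, n = 7.
Posterior ∝ λ^8e^(−1.7λ) · λ^35e^(−7λ) = λ^43e^(−8.7λ), i.e. Gamma(shape=44, rate=8.7).
The mode of a Gamma(a, b) with a ≥ 1 (shape–rate) is (a−1)/b = 43/8.7 ≈ 4.943.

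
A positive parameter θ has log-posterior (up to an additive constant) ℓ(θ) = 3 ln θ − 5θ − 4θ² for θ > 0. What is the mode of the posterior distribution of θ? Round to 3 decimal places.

ℓ'(θ) = 3/θ − 5 − 8θ. Setting this to zero and multiplying by θ: 8θ² + 5θ − 3 = 0.
θ = (−5 + √(5² + 4·8·3)) / (2·8) = (−5 + √121) / 16 = (−5 + 11)/16 = 3/8.
ℓ''(θ) = −3/θ² − 8 < 0, confirming a maximum.

θ̂_MAP = 0.375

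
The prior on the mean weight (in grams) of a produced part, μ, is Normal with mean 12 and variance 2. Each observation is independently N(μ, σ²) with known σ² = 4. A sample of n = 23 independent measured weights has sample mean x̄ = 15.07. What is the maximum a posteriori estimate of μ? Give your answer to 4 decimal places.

μ̂_MAP = 14.8244

n = 23, x̄ = 15.07.
For a Normal prior and Normal likelihood with known variance, the posterior is Normal; its mode equals its mean, the precision-weighted average.
Prior precision 1/σ₀² = 1/2 = 0.5; data precision n/σ² = 23/4 = 5.75.
μ̂ = (0.5·12 + 5.75·15.07) / (0.5 + 5.75) = 92.6525/6.25 = 14.8244.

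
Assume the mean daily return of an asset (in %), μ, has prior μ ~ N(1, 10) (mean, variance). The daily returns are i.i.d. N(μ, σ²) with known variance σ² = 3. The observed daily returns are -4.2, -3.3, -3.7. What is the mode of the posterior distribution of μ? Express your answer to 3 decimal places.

μ̂_MAP = -3.303

n = 3; x̄ = ((-4.2) + (-3.3) + (-3.7))/3 = -11.2/3 = -56/15 ≈ -3.7333.
For a Normal prior and Normal likelihood with known variance, the posterior is Normal; its mode equals its mean, the precision-weighted average.
Prior precision 1/σ₀² = 1/10 = 0.1; data precision n/σ² = 3/3 = 1.
μ̂ = (0.1·1 + 1·(-56/15)) / (0.1 + 1) = (-109/30)/1.1 = -109/33 ≈ -3.303.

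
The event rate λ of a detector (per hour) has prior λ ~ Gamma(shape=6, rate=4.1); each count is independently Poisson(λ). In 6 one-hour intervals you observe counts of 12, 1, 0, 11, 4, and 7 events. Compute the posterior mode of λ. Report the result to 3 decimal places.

λ̂_MAP = 3.960

Σxᵢ = 12+1+0+11+4+7 = 35, with n = 6.
Posterior ∝ λ^5e^(−4.1λ) · λ^35e^(−6λ) = λ^40e^(−10.1λ), i.e. Gamma(shape=41, rate=10.1).
The mode of a Gamma(a, b) with a ≥ 1 (shape–rate) is (a−1)/b = 40/10.1 ≈ 3.960.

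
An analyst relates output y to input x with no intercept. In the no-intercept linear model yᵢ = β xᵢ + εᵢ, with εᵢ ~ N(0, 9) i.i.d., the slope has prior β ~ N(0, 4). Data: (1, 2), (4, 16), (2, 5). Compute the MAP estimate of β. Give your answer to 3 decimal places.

log p(β | y) = −Σ(yᵢ − βxᵢ)²/(2·9) − β²/(2·4) + const.
Setting the derivative to zero: Σxᵢ(yᵢ − βxᵢ)/9 − β/4 = 0, so β = Σxᵢyᵢ / (Σxᵢ² + σ²/τ²).
Σxᵢyᵢ = 1·2 + 4·16 + 2·5 = 76; Σxᵢ² = 21; σ²/τ² = 2.25.
β̂_MAP = 76 / (21 + 2.25) = 76/23.25 ≈ 3.269.

β̂_MAP = 3.269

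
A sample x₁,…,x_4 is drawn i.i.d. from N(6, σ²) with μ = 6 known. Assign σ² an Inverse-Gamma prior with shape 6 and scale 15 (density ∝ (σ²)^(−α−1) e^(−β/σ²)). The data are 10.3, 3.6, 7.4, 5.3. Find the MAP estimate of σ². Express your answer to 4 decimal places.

Sum of squared deviations about the known mean: SS = (10.3−6)² + (3.6−6)² + (7.4−6)² + (5.3−6)² = 26.7.
The Normal likelihood contributes (σ²)^(−n/2) exp(−SS/(2σ²)), so the posterior is Inverse-Gamma(α + n/2, β + SS/2) = Inverse-Gamma(8, 28.35).
The mode of Inverse-Gamma(a, b) is b/(a+1) = 28.35/9 ≈ 3.1500.

σ̂²_MAP = 3.1500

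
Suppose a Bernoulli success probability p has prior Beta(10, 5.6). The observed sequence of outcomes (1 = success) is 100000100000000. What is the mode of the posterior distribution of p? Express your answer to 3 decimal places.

p̂_MAP = 0.385

Prior: Beta(10, 5.6).
Data: 2 successes in 15 trials (from the sequence). The binomial likelihood contributes p^2(1−p)^13, so the posterior is Beta(10+2, 5.6+13) = Beta(12, 18.6).
For Beta(a, b) with a, b > 1 the mode is (a−1)/(a+b−2) = 11/28.6 ≈ 0.385.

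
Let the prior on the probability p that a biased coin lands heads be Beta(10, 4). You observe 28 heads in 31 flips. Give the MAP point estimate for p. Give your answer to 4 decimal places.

p̂_MAP = 0.8605

Prior: Beta(10, 4).
Data: 28 successes in 31 trials. The binomial likelihood contributes p^28(1−p)^3, so the posterior is Beta(10+28, 4+3) = Beta(38, 7).
For Beta(a, b) with a, b > 1 the mode is (a−1)/(a+b−2) = 37/43 ≈ 0.8605.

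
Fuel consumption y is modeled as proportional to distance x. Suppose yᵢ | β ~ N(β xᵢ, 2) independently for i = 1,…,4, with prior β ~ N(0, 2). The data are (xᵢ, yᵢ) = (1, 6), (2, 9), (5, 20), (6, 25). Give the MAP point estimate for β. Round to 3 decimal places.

log p(β | y) = −Σ(yᵢ − βxᵢ)²/(2·2) − β²/(2·2) + const.
Setting the derivative to zero: Σxᵢ(yᵢ − βxᵢ)/2 − β/2 = 0, so β = Σxᵢyᵢ / (Σxᵢ² + σ²/τ²).
Σxᵢyᵢ = 1·6 + 2·9 + 5·20 + 6·25 = 274; Σxᵢ² = 66; σ²/τ² = 1.
β̂_MAP = 274 / (66 + 1) = 274/67 ≈ 4.090.

β̂_MAP = 4.090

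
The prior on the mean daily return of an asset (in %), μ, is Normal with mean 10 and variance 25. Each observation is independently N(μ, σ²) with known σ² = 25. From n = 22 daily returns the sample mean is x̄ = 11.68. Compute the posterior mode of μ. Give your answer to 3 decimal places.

n = 22, x̄ = 11.68.
For a Normal prior and Normal likelihood with known variance, the posterior is Normal; its mode equals its mean, the precision-weighted average.
Prior precision 1/σ₀² = 1/25 = 0.04; data precision n/σ² = 22/25 = 0.88.
μ̂ = (0.04·10 + 0.88·11.68) / (0.04 + 0.88) = 10.6784/0.92 = 6674/575 ≈ 11.607.

μ̂_MAP = 11.607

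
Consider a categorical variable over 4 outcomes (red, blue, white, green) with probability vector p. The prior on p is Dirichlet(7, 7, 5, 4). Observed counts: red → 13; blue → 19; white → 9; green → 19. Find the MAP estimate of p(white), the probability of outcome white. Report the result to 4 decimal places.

The posterior is Dirichlet(αᵢ + nᵢ) = Dirichlet(20, 26, 14, 23).
For a Dirichlet(a₁,…,a_K) with all aᵢ > 1, the mode has j-th component (aⱼ − 1)/(Σaᵢ − K).
Here Σaᵢ = 83 and K = 4, so p(white) = (14 − 1)/(83 − 4) = 13/79 ≈ 0.1646.

MAP estimate of p(white) = 0.1646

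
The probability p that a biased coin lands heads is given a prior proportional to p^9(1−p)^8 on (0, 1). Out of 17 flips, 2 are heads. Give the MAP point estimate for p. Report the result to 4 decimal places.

The prior density ∝ p^9(1−p)^8 is the kernel of Beta(10, 9).
Data: 2 successes in 17 trials. The binomial likelihood contributes p^2(1−p)^15, so the posterior is Beta(10+2, 9+15) = Beta(12, 24).
For Beta(a, b) with a, b > 1 the mode is (a−1)/(a+b−2) = 11/34 ≈ 0.3235.

p̂_MAP = 0.3235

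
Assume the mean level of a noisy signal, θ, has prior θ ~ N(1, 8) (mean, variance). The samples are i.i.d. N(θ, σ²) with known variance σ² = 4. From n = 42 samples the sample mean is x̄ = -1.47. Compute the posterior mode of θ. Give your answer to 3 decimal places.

n = 42, x̄ = -1.47.
For a Normal prior and Normal likelihood with known variance, the posterior is Normal; its mode equals its mean, the precision-weighted average.
Prior precision 1/σ₀² = 1/8 = 0.125; data precision n/σ² = 42/4 = 10.5.
θ̂ = (0.125·1 + 10.5·(-1.47)) / (0.125 + 10.5) = (-15.31)/10.625 = -3062/2125 ≈ -1.441.

θ̂_MAP = -1.441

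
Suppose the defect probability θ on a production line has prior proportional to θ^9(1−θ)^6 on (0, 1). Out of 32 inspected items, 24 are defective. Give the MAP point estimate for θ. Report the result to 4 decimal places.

θ̂_MAP = 0.7021

The prior density ∝ θ^9(1−θ)^6 is the kernel of Beta(10, 7).
Data: 24 successes in 32 trials. The binomial likelihood contributes θ^24(1−θ)^8, so the posterior is Beta(10+24, 7+8) = Beta(34, 15).
For Beta(a, b) with a, b > 1 the mode is (a−1)/(a+b−2) = 33/47 ≈ 0.7021.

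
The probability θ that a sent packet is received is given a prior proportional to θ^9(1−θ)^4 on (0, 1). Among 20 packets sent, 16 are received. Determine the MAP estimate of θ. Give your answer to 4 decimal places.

θ̂_MAP = 0.7576

The prior density ∝ θ^9(1−θ)^4 is the kernel of Beta(10, 5).
Data: 16 successes in 20 trials. The binomial likelihood contributes θ^16(1−θ)^4, so the posterior is Beta(10+16, 5+4) = Beta(26, 9).
For Beta(a, b) with a, b > 1 the mode is (a−1)/(a+b−2) = 25/33 ≈ 0.7576.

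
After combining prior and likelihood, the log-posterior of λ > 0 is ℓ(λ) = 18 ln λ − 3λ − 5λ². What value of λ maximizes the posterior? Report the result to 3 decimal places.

λ̂_MAP = 1.200

ℓ'(λ) = 18/λ − 3 − 10λ. Setting this to zero and multiplying by λ: 10λ² + 3λ − 18 = 0.
λ = (−3 + √(3² + 4·10·18)) / (2·10) = (−3 + √729) / 20 = (−3 + 27)/20 = 6/5.
ℓ''(λ) = −18/λ² − 10 < 0, confirming a maximum.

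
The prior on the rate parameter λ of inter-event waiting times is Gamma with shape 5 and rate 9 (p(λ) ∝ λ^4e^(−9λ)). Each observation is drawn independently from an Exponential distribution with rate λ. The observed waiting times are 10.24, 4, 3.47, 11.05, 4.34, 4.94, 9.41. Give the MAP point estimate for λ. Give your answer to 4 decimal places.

The Exponential(rate=λ) likelihood is ∝ λ^n e^(−λΣtᵢ). Here n = 7 and Σtᵢ = 10.24 + 4 + 3.47 + 11.05 + 4.34 + 4.94 + 9.41 = 47.45.
Posterior ∝ λ^4e^(−9λ) · λ^7e^(−47.45λ) = λ^11e^(−56.45λ), i.e. Gamma(12, 56.45).
Mode = (a−1)/b = 11/56.45 ≈ 0.1949.

λ̂_MAP = 0.1949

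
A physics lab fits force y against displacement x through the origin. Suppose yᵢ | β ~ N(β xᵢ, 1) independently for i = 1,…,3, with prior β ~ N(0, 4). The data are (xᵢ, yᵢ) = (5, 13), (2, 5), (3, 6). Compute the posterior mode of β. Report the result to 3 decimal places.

log p(β | y) = −Σ(yᵢ − βxᵢ)²/(2·1) − β²/(2·4) + const.
Setting the derivative to zero: Σxᵢ(yᵢ − βxᵢ)/1 − β/4 = 0, so β = Σxᵢyᵢ / (Σxᵢ² + σ²/τ²).
Σxᵢyᵢ = 5·13 + 2·5 + 3·6 = 93; Σxᵢ² = 38; σ²/τ² = 0.25.
β̂_MAP = 93 / (38 + 0.25) = 93/38.25 ≈ 2.431.

β̂_MAP = 2.431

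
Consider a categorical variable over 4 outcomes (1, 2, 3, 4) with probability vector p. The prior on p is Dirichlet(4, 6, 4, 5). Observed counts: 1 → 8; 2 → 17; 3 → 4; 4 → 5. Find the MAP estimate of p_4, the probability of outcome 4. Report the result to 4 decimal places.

The posterior is Dirichlet(αᵢ + nᵢ) = Dirichlet(12, 23, 8, 10).
For a Dirichlet(a₁,…,a_K) with all aᵢ > 1, the mode has j-th component (aⱼ − 1)/(Σaᵢ − K).
Here Σaᵢ = 53 and K = 4, so p_4 = (10 − 1)/(53 − 4) = 9/49 ≈ 0.1837.

MAP estimate: 0.1837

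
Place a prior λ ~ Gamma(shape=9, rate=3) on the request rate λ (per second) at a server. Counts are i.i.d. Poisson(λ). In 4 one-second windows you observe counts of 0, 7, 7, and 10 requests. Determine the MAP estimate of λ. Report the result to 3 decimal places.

Σxᵢ = 0+7+7+10 = 24, with n = 4.
Posterior ∝ λ^8e^(−3λ) · λ^24e^(−4λ) = λ^32e^(−7λ), i.e. Gamma(shape=33, rate=7).
The mode of a Gamma(a, b) with a ≥ 1 (shape–rate) is (a−1)/b = 32/7 ≈ 4.571.

λ̂_MAP = 4.571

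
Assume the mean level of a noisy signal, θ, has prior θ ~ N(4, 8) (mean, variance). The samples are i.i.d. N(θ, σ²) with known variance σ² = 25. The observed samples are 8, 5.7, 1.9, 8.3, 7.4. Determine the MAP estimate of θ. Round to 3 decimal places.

θ̂_MAP = 5.391

n = 5; x̄ = (8 + 5.7 + 1.9 + 8.3 + 7.4)/5 = 31.3/5 = 6.26.
For a Normal prior and Normal likelihood with known variance, the posterior is Normal; its mode equals its mean, the precision-weighted average.
Prior precision 1/σ₀² = 1/8 = 0.125; data precision n/σ² = 5/25 = 0.2.
θ̂ = (0.125·4 + 0.2·6.26) / (0.125 + 0.2) = 1.752/0.325 = 1752/325 ≈ 5.391.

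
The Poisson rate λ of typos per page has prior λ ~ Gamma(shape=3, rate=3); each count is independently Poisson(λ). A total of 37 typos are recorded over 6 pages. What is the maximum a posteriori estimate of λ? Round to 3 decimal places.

Σxᵢ = 37, n = 6.
Posterior ∝ λ^2e^(−3λ) · λ^37e^(−6λ) = λ^39e^(−9λ), i.e. Gamma(shape=40, rate=9).
The mode of a Gamma(a, b) with a ≥ 1 (shape–rate) is (a−1)/b = 39/9 ≈ 4.333.

λ̂_MAP = 4.333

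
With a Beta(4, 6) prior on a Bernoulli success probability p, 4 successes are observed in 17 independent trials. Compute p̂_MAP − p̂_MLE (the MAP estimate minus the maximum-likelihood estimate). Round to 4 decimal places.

Posterior is Beta(8, 19); MAP = (8−1)/(27−2) = 7/25 ≈ 0.28000.
MLE ignores the prior: p̂_MLE = k/n = 4/17 ≈ 0.23529.
Difference = 7/25 − 4/17 = 19/425 ≈ 0.0447.

MAP − MLE = 0.0447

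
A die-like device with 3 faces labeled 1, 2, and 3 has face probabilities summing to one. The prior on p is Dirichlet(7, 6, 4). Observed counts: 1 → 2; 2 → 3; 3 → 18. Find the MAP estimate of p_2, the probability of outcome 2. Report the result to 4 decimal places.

The posterior is Dirichlet(αᵢ + nᵢ) = Dirichlet(9, 9, 22).
For a Dirichlet(a₁,…,a_K) with all aᵢ > 1, the mode has j-th component (aⱼ − 1)/(Σaᵢ − K).
Here Σaᵢ = 40 and K = 3, so p_2 = (9 − 1)/(40 − 3) = 8/37 ≈ 0.2162.

MAP estimate: 0.2162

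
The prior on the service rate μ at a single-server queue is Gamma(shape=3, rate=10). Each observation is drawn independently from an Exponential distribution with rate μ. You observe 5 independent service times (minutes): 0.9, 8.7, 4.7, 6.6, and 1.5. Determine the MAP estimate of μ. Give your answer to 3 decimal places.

The Exponential(rate=μ) likelihood is ∝ μ^n e^(−μΣtᵢ). Here n = 5 and Σtᵢ = 0.9 + 8.7 + 4.7 + 6.6 + 1.5 = 22.4.
Posterior ∝ μ^2e^(−10μ) · μ^5e^(−22.4μ) = μ^7e^(−32.4μ), i.e. Gamma(8, 32.4).
Mode = (a−1)/b = 7/32.4 ≈ 0.216.

μ̂_MAP = 0.216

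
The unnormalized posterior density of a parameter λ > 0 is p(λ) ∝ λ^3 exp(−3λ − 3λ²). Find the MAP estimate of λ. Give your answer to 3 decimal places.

λ̂_MAP = 0.500

ℓ'(λ) = 3/λ − 3 − 6λ. Setting this to zero and multiplying by λ: 6λ² + 3λ − 3 = 0.
λ = (−3 + √(3² + 4·6·3)) / (2·6) = (−3 + √81) / 12 = (−3 + 9)/12 = 1/2.
ℓ''(λ) = −3/λ² − 6 < 0, confirming a maximum.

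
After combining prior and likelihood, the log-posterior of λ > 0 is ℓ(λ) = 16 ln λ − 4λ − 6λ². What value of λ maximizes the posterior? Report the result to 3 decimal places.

ℓ'(λ) = 16/λ − 4 − 12λ. Setting this to zero and multiplying by λ: 12λ² + 4λ − 16 = 0.
λ = (−4 + √(4² + 4·12·16)) / (2·12) = (−4 + √784) / 24 = (−4 + 28)/24 = 1.
ℓ''(λ) = −16/λ² − 12 < 0, confirming a maximum.

λ̂_MAP = 1.000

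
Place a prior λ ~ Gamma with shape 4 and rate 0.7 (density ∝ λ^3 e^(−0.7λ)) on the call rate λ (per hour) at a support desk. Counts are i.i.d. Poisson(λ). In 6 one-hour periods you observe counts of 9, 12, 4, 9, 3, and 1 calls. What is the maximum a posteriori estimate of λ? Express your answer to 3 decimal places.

λ̂_MAP = 6.119

Σxᵢ = 9+12+4+9+3+1 = 38, with n = 6.
Posterior ∝ λ^3e^(−0.7λ) · λ^38e^(−6λ) = λ^41e^(−6.7λ), i.e. Gamma(shape=42, rate=6.7).
The mode of a Gamma(a, b) with a ≥ 1 (shape–rate) is (a−1)/b = 41/6.7 ≈ 6.119.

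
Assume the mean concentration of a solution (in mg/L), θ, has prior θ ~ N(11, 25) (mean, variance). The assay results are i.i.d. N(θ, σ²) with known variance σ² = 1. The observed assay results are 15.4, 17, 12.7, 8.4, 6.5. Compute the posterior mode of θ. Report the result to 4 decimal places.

n = 5; x̄ = (15.4 + 17 + 12.7 + 8.4 + 6.5)/5 = 60/5 = 12.
For a Normal prior and Normal likelihood with known variance, the posterior is Normal; its mode equals its mean, the precision-weighted average.
Prior precision 1/σ₀² = 1/25 = 0.04; data precision n/σ² = 5/1 = 5.
θ̂ = (0.04·11 + 5·12) / (0.04 + 5) = 60.44/5.04 = 1511/126 ≈ 11.9921.

θ̂_MAP = 11.9921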